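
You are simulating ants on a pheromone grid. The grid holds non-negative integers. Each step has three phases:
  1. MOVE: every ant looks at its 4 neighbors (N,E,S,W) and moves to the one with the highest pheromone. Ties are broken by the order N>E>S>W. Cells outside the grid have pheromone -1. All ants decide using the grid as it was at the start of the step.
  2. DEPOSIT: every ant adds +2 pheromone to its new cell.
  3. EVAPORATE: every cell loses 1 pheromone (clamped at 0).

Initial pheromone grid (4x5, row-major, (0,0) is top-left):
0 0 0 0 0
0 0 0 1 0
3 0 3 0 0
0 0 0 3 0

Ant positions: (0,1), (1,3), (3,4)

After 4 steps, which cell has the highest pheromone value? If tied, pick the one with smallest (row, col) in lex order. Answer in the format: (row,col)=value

Step 1: ant0:(0,1)->E->(0,2) | ant1:(1,3)->N->(0,3) | ant2:(3,4)->W->(3,3)
  grid max=4 at (3,3)
Step 2: ant0:(0,2)->E->(0,3) | ant1:(0,3)->W->(0,2) | ant2:(3,3)->N->(2,3)
  grid max=3 at (3,3)
Step 3: ant0:(0,3)->W->(0,2) | ant1:(0,2)->E->(0,3) | ant2:(2,3)->S->(3,3)
  grid max=4 at (3,3)
Step 4: ant0:(0,2)->E->(0,3) | ant1:(0,3)->W->(0,2) | ant2:(3,3)->N->(2,3)
  grid max=4 at (0,2)
Final grid:
  0 0 4 4 0
  0 0 0 0 0
  0 0 0 1 0
  0 0 0 3 0
Max pheromone 4 at (0,2)

Answer: (0,2)=4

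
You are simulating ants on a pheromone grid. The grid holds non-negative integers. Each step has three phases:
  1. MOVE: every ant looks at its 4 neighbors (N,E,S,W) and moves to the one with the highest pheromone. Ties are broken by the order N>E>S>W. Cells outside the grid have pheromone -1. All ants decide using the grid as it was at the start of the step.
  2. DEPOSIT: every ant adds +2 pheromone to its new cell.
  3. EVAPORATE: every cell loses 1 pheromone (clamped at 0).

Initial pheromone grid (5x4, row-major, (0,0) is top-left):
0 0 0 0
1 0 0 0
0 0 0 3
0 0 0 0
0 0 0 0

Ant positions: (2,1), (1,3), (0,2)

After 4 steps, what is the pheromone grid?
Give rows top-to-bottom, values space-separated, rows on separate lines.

After step 1: ants at (1,1),(2,3),(0,3)
  0 0 0 1
  0 1 0 0
  0 0 0 4
  0 0 0 0
  0 0 0 0
After step 2: ants at (0,1),(1,3),(1,3)
  0 1 0 0
  0 0 0 3
  0 0 0 3
  0 0 0 0
  0 0 0 0
After step 3: ants at (0,2),(2,3),(2,3)
  0 0 1 0
  0 0 0 2
  0 0 0 6
  0 0 0 0
  0 0 0 0
After step 4: ants at (0,3),(1,3),(1,3)
  0 0 0 1
  0 0 0 5
  0 0 0 5
  0 0 0 0
  0 0 0 0

0 0 0 1
0 0 0 5
0 0 0 5
0 0 0 0
0 0 0 0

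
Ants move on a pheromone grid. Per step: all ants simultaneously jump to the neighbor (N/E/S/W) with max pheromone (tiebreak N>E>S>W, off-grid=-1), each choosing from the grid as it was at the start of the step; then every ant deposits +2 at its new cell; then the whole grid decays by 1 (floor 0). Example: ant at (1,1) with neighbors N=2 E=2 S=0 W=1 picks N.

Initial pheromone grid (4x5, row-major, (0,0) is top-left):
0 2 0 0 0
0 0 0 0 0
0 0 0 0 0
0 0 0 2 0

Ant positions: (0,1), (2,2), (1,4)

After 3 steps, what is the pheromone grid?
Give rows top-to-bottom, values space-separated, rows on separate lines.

After step 1: ants at (0,2),(1,2),(0,4)
  0 1 1 0 1
  0 0 1 0 0
  0 0 0 0 0
  0 0 0 1 0
After step 2: ants at (1,2),(0,2),(1,4)
  0 0 2 0 0
  0 0 2 0 1
  0 0 0 0 0
  0 0 0 0 0
After step 3: ants at (0,2),(1,2),(0,4)
  0 0 3 0 1
  0 0 3 0 0
  0 0 0 0 0
  0 0 0 0 0

0 0 3 0 1
0 0 3 0 0
0 0 0 0 0
0 0 0 0 0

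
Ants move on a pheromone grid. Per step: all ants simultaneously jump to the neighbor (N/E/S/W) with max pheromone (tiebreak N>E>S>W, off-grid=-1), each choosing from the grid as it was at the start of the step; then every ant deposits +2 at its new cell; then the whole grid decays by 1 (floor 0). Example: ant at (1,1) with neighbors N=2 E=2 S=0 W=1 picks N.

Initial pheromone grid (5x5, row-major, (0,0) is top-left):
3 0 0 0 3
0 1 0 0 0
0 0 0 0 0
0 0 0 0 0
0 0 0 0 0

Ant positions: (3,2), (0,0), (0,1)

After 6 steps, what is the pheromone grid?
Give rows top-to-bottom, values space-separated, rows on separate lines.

After step 1: ants at (2,2),(0,1),(0,0)
  4 1 0 0 2
  0 0 0 0 0
  0 0 1 0 0
  0 0 0 0 0
  0 0 0 0 0
After step 2: ants at (1,2),(0,0),(0,1)
  5 2 0 0 1
  0 0 1 0 0
  0 0 0 0 0
  0 0 0 0 0
  0 0 0 0 0
After step 3: ants at (0,2),(0,1),(0,0)
  6 3 1 0 0
  0 0 0 0 0
  0 0 0 0 0
  0 0 0 0 0
  0 0 0 0 0
After step 4: ants at (0,1),(0,0),(0,1)
  7 6 0 0 0
  0 0 0 0 0
  0 0 0 0 0
  0 0 0 0 0
  0 0 0 0 0
After step 5: ants at (0,0),(0,1),(0,0)
  10 7 0 0 0
  0 0 0 0 0
  0 0 0 0 0
  0 0 0 0 0
  0 0 0 0 0
After step 6: ants at (0,1),(0,0),(0,1)
  11 10 0 0 0
  0 0 0 0 0
  0 0 0 0 0
  0 0 0 0 0
  0 0 0 0 0

11 10 0 0 0
0 0 0 0 0
0 0 0 0 0
0 0 0 0 0
0 0 0 0 0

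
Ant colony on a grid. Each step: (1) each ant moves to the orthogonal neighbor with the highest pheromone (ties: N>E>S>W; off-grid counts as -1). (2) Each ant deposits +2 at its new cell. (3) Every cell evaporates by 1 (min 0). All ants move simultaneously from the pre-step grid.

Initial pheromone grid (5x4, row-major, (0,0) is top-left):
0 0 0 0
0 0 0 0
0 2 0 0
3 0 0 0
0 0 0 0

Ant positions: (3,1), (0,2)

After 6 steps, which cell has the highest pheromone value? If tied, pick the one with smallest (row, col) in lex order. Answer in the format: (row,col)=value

Step 1: ant0:(3,1)->W->(3,0) | ant1:(0,2)->E->(0,3)
  grid max=4 at (3,0)
Step 2: ant0:(3,0)->N->(2,0) | ant1:(0,3)->S->(1,3)
  grid max=3 at (3,0)
Step 3: ant0:(2,0)->S->(3,0) | ant1:(1,3)->N->(0,3)
  grid max=4 at (3,0)
Step 4: ant0:(3,0)->N->(2,0) | ant1:(0,3)->S->(1,3)
  grid max=3 at (3,0)
Step 5: ant0:(2,0)->S->(3,0) | ant1:(1,3)->N->(0,3)
  grid max=4 at (3,0)
Step 6: ant0:(3,0)->N->(2,0) | ant1:(0,3)->S->(1,3)
  grid max=3 at (3,0)
Final grid:
  0 0 0 0
  0 0 0 1
  1 0 0 0
  3 0 0 0
  0 0 0 0
Max pheromone 3 at (3,0)

Answer: (3,0)=3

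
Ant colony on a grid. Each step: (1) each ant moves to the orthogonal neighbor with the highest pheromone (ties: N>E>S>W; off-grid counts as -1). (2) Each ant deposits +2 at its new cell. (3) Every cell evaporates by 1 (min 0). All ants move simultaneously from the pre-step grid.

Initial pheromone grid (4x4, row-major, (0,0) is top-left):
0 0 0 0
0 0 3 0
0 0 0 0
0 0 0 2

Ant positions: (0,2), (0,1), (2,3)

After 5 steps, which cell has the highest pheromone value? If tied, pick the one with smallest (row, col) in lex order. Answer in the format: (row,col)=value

Step 1: ant0:(0,2)->S->(1,2) | ant1:(0,1)->E->(0,2) | ant2:(2,3)->S->(3,3)
  grid max=4 at (1,2)
Step 2: ant0:(1,2)->N->(0,2) | ant1:(0,2)->S->(1,2) | ant2:(3,3)->N->(2,3)
  grid max=5 at (1,2)
Step 3: ant0:(0,2)->S->(1,2) | ant1:(1,2)->N->(0,2) | ant2:(2,3)->S->(3,3)
  grid max=6 at (1,2)
Step 4: ant0:(1,2)->N->(0,2) | ant1:(0,2)->S->(1,2) | ant2:(3,3)->N->(2,3)
  grid max=7 at (1,2)
Step 5: ant0:(0,2)->S->(1,2) | ant1:(1,2)->N->(0,2) | ant2:(2,3)->S->(3,3)
  grid max=8 at (1,2)
Final grid:
  0 0 5 0
  0 0 8 0
  0 0 0 0
  0 0 0 3
Max pheromone 8 at (1,2)

Answer: (1,2)=8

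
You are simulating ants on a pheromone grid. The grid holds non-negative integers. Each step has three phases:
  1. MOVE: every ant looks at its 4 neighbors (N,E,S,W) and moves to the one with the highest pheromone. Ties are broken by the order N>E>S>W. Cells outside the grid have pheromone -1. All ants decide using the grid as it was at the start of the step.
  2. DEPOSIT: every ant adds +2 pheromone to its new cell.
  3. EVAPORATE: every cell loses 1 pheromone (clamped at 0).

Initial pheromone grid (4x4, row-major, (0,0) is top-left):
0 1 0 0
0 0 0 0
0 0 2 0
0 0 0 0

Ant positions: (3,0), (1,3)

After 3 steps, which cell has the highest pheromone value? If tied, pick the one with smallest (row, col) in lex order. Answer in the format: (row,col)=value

Answer: (0,0)=1

Derivation:
Step 1: ant0:(3,0)->N->(2,0) | ant1:(1,3)->N->(0,3)
  grid max=1 at (0,3)
Step 2: ant0:(2,0)->N->(1,0) | ant1:(0,3)->S->(1,3)
  grid max=1 at (1,0)
Step 3: ant0:(1,0)->N->(0,0) | ant1:(1,3)->N->(0,3)
  grid max=1 at (0,0)
Final grid:
  1 0 0 1
  0 0 0 0
  0 0 0 0
  0 0 0 0
Max pheromone 1 at (0,0)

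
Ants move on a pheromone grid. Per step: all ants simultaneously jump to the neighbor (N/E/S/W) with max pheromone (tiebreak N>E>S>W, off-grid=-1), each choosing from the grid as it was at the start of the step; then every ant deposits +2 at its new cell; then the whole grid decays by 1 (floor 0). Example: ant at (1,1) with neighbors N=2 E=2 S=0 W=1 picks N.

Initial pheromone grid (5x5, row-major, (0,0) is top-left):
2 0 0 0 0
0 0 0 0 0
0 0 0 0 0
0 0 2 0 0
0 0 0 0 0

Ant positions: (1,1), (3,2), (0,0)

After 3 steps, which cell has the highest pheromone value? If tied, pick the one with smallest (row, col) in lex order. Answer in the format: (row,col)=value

Answer: (0,1)=5

Derivation:
Step 1: ant0:(1,1)->N->(0,1) | ant1:(3,2)->N->(2,2) | ant2:(0,0)->E->(0,1)
  grid max=3 at (0,1)
Step 2: ant0:(0,1)->W->(0,0) | ant1:(2,2)->S->(3,2) | ant2:(0,1)->W->(0,0)
  grid max=4 at (0,0)
Step 3: ant0:(0,0)->E->(0,1) | ant1:(3,2)->N->(2,2) | ant2:(0,0)->E->(0,1)
  grid max=5 at (0,1)
Final grid:
  3 5 0 0 0
  0 0 0 0 0
  0 0 1 0 0
  0 0 1 0 0
  0 0 0 0 0
Max pheromone 5 at (0,1)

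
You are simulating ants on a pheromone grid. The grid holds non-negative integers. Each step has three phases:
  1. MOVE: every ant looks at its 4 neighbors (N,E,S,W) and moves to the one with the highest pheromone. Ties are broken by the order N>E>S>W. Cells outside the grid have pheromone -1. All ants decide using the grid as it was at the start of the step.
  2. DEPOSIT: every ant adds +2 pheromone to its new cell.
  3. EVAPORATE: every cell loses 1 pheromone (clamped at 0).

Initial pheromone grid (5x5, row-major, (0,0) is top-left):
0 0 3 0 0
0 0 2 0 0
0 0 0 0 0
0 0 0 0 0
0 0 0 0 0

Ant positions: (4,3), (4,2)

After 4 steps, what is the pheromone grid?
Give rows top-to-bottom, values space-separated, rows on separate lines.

After step 1: ants at (3,3),(3,2)
  0 0 2 0 0
  0 0 1 0 0
  0 0 0 0 0
  0 0 1 1 0
  0 0 0 0 0
After step 2: ants at (3,2),(3,3)
  0 0 1 0 0
  0 0 0 0 0
  0 0 0 0 0
  0 0 2 2 0
  0 0 0 0 0
After step 3: ants at (3,3),(3,2)
  0 0 0 0 0
  0 0 0 0 0
  0 0 0 0 0
  0 0 3 3 0
  0 0 0 0 0
After step 4: ants at (3,2),(3,3)
  0 0 0 0 0
  0 0 0 0 0
  0 0 0 0 0
  0 0 4 4 0
  0 0 0 0 0

0 0 0 0 0
0 0 0 0 0
0 0 0 0 0
0 0 4 4 0
0 0 0 0 0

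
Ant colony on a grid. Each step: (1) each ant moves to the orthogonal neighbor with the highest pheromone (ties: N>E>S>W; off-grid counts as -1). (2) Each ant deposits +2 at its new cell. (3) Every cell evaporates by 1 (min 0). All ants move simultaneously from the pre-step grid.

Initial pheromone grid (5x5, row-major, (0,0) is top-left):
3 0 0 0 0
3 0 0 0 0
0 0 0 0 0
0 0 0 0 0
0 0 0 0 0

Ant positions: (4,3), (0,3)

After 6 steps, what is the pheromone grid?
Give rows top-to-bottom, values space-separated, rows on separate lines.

After step 1: ants at (3,3),(0,4)
  2 0 0 0 1
  2 0 0 0 0
  0 0 0 0 0
  0 0 0 1 0
  0 0 0 0 0
After step 2: ants at (2,3),(1,4)
  1 0 0 0 0
  1 0 0 0 1
  0 0 0 1 0
  0 0 0 0 0
  0 0 0 0 0
After step 3: ants at (1,3),(0,4)
  0 0 0 0 1
  0 0 0 1 0
  0 0 0 0 0
  0 0 0 0 0
  0 0 0 0 0
After step 4: ants at (0,3),(1,4)
  0 0 0 1 0
  0 0 0 0 1
  0 0 0 0 0
  0 0 0 0 0
  0 0 0 0 0
After step 5: ants at (0,4),(0,4)
  0 0 0 0 3
  0 0 0 0 0
  0 0 0 0 0
  0 0 0 0 0
  0 0 0 0 0
After step 6: ants at (1,4),(1,4)
  0 0 0 0 2
  0 0 0 0 3
  0 0 0 0 0
  0 0 0 0 0
  0 0 0 0 0

0 0 0 0 2
0 0 0 0 3
0 0 0 0 0
0 0 0 0 0
0 0 0 0 0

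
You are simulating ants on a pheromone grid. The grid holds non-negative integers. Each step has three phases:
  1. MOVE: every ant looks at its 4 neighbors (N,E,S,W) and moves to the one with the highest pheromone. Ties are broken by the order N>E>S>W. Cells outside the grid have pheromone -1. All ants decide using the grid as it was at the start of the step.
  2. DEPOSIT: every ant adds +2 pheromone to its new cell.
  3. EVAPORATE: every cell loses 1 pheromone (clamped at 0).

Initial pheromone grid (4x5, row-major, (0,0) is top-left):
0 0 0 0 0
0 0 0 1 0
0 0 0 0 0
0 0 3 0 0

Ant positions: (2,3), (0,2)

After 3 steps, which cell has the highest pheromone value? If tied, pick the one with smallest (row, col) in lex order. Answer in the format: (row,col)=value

Step 1: ant0:(2,3)->N->(1,3) | ant1:(0,2)->E->(0,3)
  grid max=2 at (1,3)
Step 2: ant0:(1,3)->N->(0,3) | ant1:(0,3)->S->(1,3)
  grid max=3 at (1,3)
Step 3: ant0:(0,3)->S->(1,3) | ant1:(1,3)->N->(0,3)
  grid max=4 at (1,3)
Final grid:
  0 0 0 3 0
  0 0 0 4 0
  0 0 0 0 0
  0 0 0 0 0
Max pheromone 4 at (1,3)

Answer: (1,3)=4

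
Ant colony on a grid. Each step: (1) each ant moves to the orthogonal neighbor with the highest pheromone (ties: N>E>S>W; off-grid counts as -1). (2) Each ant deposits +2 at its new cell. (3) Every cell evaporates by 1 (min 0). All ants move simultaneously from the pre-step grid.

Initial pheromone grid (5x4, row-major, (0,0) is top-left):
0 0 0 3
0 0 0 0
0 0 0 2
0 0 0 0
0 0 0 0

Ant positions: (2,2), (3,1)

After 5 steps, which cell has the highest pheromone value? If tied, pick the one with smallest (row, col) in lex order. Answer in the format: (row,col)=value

Answer: (2,3)=3

Derivation:
Step 1: ant0:(2,2)->E->(2,3) | ant1:(3,1)->N->(2,1)
  grid max=3 at (2,3)
Step 2: ant0:(2,3)->N->(1,3) | ant1:(2,1)->N->(1,1)
  grid max=2 at (2,3)
Step 3: ant0:(1,3)->S->(2,3) | ant1:(1,1)->N->(0,1)
  grid max=3 at (2,3)
Step 4: ant0:(2,3)->N->(1,3) | ant1:(0,1)->E->(0,2)
  grid max=2 at (2,3)
Step 5: ant0:(1,3)->S->(2,3) | ant1:(0,2)->E->(0,3)
  grid max=3 at (2,3)
Final grid:
  0 0 0 1
  0 0 0 0
  0 0 0 3
  0 0 0 0
  0 0 0 0
Max pheromone 3 at (2,3)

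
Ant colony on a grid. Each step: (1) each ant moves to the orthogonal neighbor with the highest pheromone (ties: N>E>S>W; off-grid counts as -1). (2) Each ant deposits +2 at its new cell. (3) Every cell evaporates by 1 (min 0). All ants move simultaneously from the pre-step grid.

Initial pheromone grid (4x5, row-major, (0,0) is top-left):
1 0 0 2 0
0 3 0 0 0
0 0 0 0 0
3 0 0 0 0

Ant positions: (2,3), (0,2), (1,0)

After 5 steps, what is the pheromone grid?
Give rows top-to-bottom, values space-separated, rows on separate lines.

After step 1: ants at (1,3),(0,3),(1,1)
  0 0 0 3 0
  0 4 0 1 0
  0 0 0 0 0
  2 0 0 0 0
After step 2: ants at (0,3),(1,3),(0,1)
  0 1 0 4 0
  0 3 0 2 0
  0 0 0 0 0
  1 0 0 0 0
After step 3: ants at (1,3),(0,3),(1,1)
  0 0 0 5 0
  0 4 0 3 0
  0 0 0 0 0
  0 0 0 0 0
After step 4: ants at (0,3),(1,3),(0,1)
  0 1 0 6 0
  0 3 0 4 0
  0 0 0 0 0
  0 0 0 0 0
After step 5: ants at (1,3),(0,3),(1,1)
  0 0 0 7 0
  0 4 0 5 0
  0 0 0 0 0
  0 0 0 0 0

0 0 0 7 0
0 4 0 5 0
0 0 0 0 0
0 0 0 0 0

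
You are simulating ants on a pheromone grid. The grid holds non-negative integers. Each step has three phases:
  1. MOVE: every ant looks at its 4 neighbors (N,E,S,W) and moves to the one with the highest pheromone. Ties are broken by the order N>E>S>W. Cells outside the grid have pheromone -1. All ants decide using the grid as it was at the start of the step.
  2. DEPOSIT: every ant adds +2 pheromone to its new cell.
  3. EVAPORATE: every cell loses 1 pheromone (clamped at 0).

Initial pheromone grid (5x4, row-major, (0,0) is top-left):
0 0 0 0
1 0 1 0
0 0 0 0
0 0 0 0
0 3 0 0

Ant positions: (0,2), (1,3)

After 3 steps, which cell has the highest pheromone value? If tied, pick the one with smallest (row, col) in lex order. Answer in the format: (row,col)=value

Step 1: ant0:(0,2)->S->(1,2) | ant1:(1,3)->W->(1,2)
  grid max=4 at (1,2)
Step 2: ant0:(1,2)->N->(0,2) | ant1:(1,2)->N->(0,2)
  grid max=3 at (0,2)
Step 3: ant0:(0,2)->S->(1,2) | ant1:(0,2)->S->(1,2)
  grid max=6 at (1,2)
Final grid:
  0 0 2 0
  0 0 6 0
  0 0 0 0
  0 0 0 0
  0 0 0 0
Max pheromone 6 at (1,2)

Answer: (1,2)=6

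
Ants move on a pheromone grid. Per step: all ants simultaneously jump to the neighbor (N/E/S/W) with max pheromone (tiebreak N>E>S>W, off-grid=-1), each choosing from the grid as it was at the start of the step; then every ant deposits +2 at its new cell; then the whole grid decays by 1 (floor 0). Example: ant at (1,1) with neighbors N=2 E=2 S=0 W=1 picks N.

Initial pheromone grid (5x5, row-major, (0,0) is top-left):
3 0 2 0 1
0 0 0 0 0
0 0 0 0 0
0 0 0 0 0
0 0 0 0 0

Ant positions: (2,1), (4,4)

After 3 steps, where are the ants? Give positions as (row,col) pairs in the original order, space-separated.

Step 1: ant0:(2,1)->N->(1,1) | ant1:(4,4)->N->(3,4)
  grid max=2 at (0,0)
Step 2: ant0:(1,1)->N->(0,1) | ant1:(3,4)->N->(2,4)
  grid max=1 at (0,0)
Step 3: ant0:(0,1)->W->(0,0) | ant1:(2,4)->N->(1,4)
  grid max=2 at (0,0)

(0,0) (1,4)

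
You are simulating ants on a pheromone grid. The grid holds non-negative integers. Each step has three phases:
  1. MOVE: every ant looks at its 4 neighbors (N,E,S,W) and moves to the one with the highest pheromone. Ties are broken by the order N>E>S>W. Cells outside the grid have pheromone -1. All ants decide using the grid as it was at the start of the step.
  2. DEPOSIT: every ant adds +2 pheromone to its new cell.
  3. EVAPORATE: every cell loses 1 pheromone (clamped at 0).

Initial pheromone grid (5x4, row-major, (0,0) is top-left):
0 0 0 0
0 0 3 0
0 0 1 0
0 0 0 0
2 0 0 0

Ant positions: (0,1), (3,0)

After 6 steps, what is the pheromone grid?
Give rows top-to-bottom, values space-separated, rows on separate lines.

After step 1: ants at (0,2),(4,0)
  0 0 1 0
  0 0 2 0
  0 0 0 0
  0 0 0 0
  3 0 0 0
After step 2: ants at (1,2),(3,0)
  0 0 0 0
  0 0 3 0
  0 0 0 0
  1 0 0 0
  2 0 0 0
After step 3: ants at (0,2),(4,0)
  0 0 1 0
  0 0 2 0
  0 0 0 0
  0 0 0 0
  3 0 0 0
After step 4: ants at (1,2),(3,0)
  0 0 0 0
  0 0 3 0
  0 0 0 0
  1 0 0 0
  2 0 0 0
After step 5: ants at (0,2),(4,0)
  0 0 1 0
  0 0 2 0
  0 0 0 0
  0 0 0 0
  3 0 0 0
After step 6: ants at (1,2),(3,0)
  0 0 0 0
  0 0 3 0
  0 0 0 0
  1 0 0 0
  2 0 0 0

0 0 0 0
0 0 3 0
0 0 0 0
1 0 0 0
2 0 0 0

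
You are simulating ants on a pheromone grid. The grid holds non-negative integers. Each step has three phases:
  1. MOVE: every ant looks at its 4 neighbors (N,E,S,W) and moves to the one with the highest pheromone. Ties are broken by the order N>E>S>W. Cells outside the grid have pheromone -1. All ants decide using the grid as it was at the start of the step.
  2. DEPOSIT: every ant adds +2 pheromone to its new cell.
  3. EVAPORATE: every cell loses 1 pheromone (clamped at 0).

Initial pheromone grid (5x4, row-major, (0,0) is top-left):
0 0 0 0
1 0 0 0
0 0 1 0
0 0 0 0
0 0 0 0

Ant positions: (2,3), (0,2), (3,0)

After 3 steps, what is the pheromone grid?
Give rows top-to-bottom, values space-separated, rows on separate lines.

After step 1: ants at (2,2),(0,3),(2,0)
  0 0 0 1
  0 0 0 0
  1 0 2 0
  0 0 0 0
  0 0 0 0
After step 2: ants at (1,2),(1,3),(1,0)
  0 0 0 0
  1 0 1 1
  0 0 1 0
  0 0 0 0
  0 0 0 0
After step 3: ants at (1,3),(1,2),(0,0)
  1 0 0 0
  0 0 2 2
  0 0 0 0
  0 0 0 0
  0 0 0 0

1 0 0 0
0 0 2 2
0 0 0 0
0 0 0 0
0 0 0 0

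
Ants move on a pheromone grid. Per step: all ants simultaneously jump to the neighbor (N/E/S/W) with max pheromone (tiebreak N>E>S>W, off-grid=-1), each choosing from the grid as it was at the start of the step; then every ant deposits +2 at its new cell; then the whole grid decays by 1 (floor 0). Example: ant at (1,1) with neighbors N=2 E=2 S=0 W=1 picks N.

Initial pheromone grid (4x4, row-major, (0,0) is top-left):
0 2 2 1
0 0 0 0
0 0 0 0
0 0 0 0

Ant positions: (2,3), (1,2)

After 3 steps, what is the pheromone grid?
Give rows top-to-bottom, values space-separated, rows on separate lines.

After step 1: ants at (1,3),(0,2)
  0 1 3 0
  0 0 0 1
  0 0 0 0
  0 0 0 0
After step 2: ants at (0,3),(0,1)
  0 2 2 1
  0 0 0 0
  0 0 0 0
  0 0 0 0
After step 3: ants at (0,2),(0,2)
  0 1 5 0
  0 0 0 0
  0 0 0 0
  0 0 0 0

0 1 5 0
0 0 0 0
0 0 0 0
0 0 0 0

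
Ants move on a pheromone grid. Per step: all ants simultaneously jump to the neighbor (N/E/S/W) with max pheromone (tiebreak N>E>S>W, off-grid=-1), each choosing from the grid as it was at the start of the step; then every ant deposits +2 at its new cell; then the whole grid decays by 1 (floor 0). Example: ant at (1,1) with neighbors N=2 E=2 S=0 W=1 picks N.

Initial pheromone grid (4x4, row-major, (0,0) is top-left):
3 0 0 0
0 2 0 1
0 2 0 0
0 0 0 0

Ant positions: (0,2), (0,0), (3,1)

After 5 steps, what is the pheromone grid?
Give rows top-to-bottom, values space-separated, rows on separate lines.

After step 1: ants at (0,3),(0,1),(2,1)
  2 1 0 1
  0 1 0 0
  0 3 0 0
  0 0 0 0
After step 2: ants at (1,3),(0,0),(1,1)
  3 0 0 0
  0 2 0 1
  0 2 0 0
  0 0 0 0
After step 3: ants at (0,3),(0,1),(2,1)
  2 1 0 1
  0 1 0 0
  0 3 0 0
  0 0 0 0
After step 4: ants at (1,3),(0,0),(1,1)
  3 0 0 0
  0 2 0 1
  0 2 0 0
  0 0 0 0
After step 5: ants at (0,3),(0,1),(2,1)
  2 1 0 1
  0 1 0 0
  0 3 0 0
  0 0 0 0

2 1 0 1
0 1 0 0
0 3 0 0
0 0 0 0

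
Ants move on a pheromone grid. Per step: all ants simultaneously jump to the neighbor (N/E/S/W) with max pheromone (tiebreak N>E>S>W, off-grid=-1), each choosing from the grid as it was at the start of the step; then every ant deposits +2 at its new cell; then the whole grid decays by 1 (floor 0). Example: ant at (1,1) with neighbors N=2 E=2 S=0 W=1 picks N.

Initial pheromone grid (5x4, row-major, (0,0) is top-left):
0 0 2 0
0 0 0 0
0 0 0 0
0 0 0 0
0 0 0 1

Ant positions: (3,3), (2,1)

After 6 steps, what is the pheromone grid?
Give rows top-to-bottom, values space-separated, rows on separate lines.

After step 1: ants at (4,3),(1,1)
  0 0 1 0
  0 1 0 0
  0 0 0 0
  0 0 0 0
  0 0 0 2
After step 2: ants at (3,3),(0,1)
  0 1 0 0
  0 0 0 0
  0 0 0 0
  0 0 0 1
  0 0 0 1
After step 3: ants at (4,3),(0,2)
  0 0 1 0
  0 0 0 0
  0 0 0 0
  0 0 0 0
  0 0 0 2
After step 4: ants at (3,3),(0,3)
  0 0 0 1
  0 0 0 0
  0 0 0 0
  0 0 0 1
  0 0 0 1
After step 5: ants at (4,3),(1,3)
  0 0 0 0
  0 0 0 1
  0 0 0 0
  0 0 0 0
  0 0 0 2
After step 6: ants at (3,3),(0,3)
  0 0 0 1
  0 0 0 0
  0 0 0 0
  0 0 0 1
  0 0 0 1

0 0 0 1
0 0 0 0
0 0 0 0
0 0 0 1
0 0 0 1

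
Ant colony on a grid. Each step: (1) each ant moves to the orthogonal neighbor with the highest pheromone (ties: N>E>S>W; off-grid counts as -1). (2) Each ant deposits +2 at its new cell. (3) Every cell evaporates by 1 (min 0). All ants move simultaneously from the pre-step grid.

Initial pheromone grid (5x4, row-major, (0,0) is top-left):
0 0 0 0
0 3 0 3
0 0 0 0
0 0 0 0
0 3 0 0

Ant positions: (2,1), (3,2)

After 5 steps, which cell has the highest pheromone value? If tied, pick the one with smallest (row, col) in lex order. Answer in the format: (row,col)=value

Step 1: ant0:(2,1)->N->(1,1) | ant1:(3,2)->N->(2,2)
  grid max=4 at (1,1)
Step 2: ant0:(1,1)->N->(0,1) | ant1:(2,2)->N->(1,2)
  grid max=3 at (1,1)
Step 3: ant0:(0,1)->S->(1,1) | ant1:(1,2)->W->(1,1)
  grid max=6 at (1,1)
Step 4: ant0:(1,1)->N->(0,1) | ant1:(1,1)->N->(0,1)
  grid max=5 at (1,1)
Step 5: ant0:(0,1)->S->(1,1) | ant1:(0,1)->S->(1,1)
  grid max=8 at (1,1)
Final grid:
  0 2 0 0
  0 8 0 0
  0 0 0 0
  0 0 0 0
  0 0 0 0
Max pheromone 8 at (1,1)

Answer: (1,1)=8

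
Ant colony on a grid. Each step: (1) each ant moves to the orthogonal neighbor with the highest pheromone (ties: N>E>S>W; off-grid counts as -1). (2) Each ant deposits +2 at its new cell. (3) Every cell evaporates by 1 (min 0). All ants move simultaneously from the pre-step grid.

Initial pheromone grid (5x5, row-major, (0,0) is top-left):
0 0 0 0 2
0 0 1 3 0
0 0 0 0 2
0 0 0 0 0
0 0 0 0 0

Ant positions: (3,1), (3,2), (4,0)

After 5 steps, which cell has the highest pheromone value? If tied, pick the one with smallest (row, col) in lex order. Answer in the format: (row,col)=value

Answer: (2,1)=9

Derivation:
Step 1: ant0:(3,1)->N->(2,1) | ant1:(3,2)->N->(2,2) | ant2:(4,0)->N->(3,0)
  grid max=2 at (1,3)
Step 2: ant0:(2,1)->E->(2,2) | ant1:(2,2)->W->(2,1) | ant2:(3,0)->N->(2,0)
  grid max=2 at (2,1)
Step 3: ant0:(2,2)->W->(2,1) | ant1:(2,1)->E->(2,2) | ant2:(2,0)->E->(2,1)
  grid max=5 at (2,1)
Step 4: ant0:(2,1)->E->(2,2) | ant1:(2,2)->W->(2,1) | ant2:(2,1)->E->(2,2)
  grid max=6 at (2,1)
Step 5: ant0:(2,2)->W->(2,1) | ant1:(2,1)->E->(2,2) | ant2:(2,2)->W->(2,1)
  grid max=9 at (2,1)
Final grid:
  0 0 0 0 0
  0 0 0 0 0
  0 9 7 0 0
  0 0 0 0 0
  0 0 0 0 0
Max pheromone 9 at (2,1)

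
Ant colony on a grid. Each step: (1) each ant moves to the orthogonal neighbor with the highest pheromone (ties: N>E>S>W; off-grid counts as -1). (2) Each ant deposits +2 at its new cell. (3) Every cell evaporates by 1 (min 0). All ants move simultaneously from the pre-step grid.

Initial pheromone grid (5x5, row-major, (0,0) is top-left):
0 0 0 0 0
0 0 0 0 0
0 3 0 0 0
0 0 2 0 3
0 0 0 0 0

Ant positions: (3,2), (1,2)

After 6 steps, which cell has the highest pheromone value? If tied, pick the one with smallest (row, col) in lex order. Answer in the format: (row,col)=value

Answer: (2,1)=3

Derivation:
Step 1: ant0:(3,2)->N->(2,2) | ant1:(1,2)->N->(0,2)
  grid max=2 at (2,1)
Step 2: ant0:(2,2)->W->(2,1) | ant1:(0,2)->E->(0,3)
  grid max=3 at (2,1)
Step 3: ant0:(2,1)->N->(1,1) | ant1:(0,3)->E->(0,4)
  grid max=2 at (2,1)
Step 4: ant0:(1,1)->S->(2,1) | ant1:(0,4)->S->(1,4)
  grid max=3 at (2,1)
Step 5: ant0:(2,1)->N->(1,1) | ant1:(1,4)->N->(0,4)
  grid max=2 at (2,1)
Step 6: ant0:(1,1)->S->(2,1) | ant1:(0,4)->S->(1,4)
  grid max=3 at (2,1)
Final grid:
  0 0 0 0 0
  0 0 0 0 1
  0 3 0 0 0
  0 0 0 0 0
  0 0 0 0 0
Max pheromone 3 at (2,1)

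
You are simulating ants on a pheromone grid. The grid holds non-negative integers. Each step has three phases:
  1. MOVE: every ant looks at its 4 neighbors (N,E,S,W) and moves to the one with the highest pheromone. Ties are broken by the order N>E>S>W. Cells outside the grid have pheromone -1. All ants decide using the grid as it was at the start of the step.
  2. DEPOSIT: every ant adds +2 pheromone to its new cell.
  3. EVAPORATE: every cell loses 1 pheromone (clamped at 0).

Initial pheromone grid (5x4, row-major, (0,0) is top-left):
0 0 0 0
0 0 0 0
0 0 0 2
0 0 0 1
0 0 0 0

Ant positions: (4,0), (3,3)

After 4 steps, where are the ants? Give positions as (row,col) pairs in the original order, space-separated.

Step 1: ant0:(4,0)->N->(3,0) | ant1:(3,3)->N->(2,3)
  grid max=3 at (2,3)
Step 2: ant0:(3,0)->N->(2,0) | ant1:(2,3)->N->(1,3)
  grid max=2 at (2,3)
Step 3: ant0:(2,0)->N->(1,0) | ant1:(1,3)->S->(2,3)
  grid max=3 at (2,3)
Step 4: ant0:(1,0)->N->(0,0) | ant1:(2,3)->N->(1,3)
  grid max=2 at (2,3)

(0,0) (1,3)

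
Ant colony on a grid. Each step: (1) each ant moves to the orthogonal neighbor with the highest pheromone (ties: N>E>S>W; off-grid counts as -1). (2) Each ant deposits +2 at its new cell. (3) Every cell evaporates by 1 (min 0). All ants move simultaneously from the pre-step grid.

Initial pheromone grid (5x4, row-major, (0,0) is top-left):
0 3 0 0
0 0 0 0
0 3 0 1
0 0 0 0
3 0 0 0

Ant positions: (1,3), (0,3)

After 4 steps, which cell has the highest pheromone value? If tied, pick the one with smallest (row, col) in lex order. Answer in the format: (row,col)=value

Answer: (2,3)=5

Derivation:
Step 1: ant0:(1,3)->S->(2,3) | ant1:(0,3)->S->(1,3)
  grid max=2 at (0,1)
Step 2: ant0:(2,3)->N->(1,3) | ant1:(1,3)->S->(2,3)
  grid max=3 at (2,3)
Step 3: ant0:(1,3)->S->(2,3) | ant1:(2,3)->N->(1,3)
  grid max=4 at (2,3)
Step 4: ant0:(2,3)->N->(1,3) | ant1:(1,3)->S->(2,3)
  grid max=5 at (2,3)
Final grid:
  0 0 0 0
  0 0 0 4
  0 0 0 5
  0 0 0 0
  0 0 0 0
Max pheromone 5 at (2,3)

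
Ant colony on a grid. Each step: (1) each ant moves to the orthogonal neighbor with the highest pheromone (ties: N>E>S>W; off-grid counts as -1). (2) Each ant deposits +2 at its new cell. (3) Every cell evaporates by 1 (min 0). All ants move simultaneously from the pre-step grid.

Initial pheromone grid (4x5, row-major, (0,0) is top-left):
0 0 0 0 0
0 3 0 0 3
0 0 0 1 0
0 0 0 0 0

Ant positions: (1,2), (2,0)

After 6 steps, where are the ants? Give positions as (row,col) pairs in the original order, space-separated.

Step 1: ant0:(1,2)->W->(1,1) | ant1:(2,0)->N->(1,0)
  grid max=4 at (1,1)
Step 2: ant0:(1,1)->W->(1,0) | ant1:(1,0)->E->(1,1)
  grid max=5 at (1,1)
Step 3: ant0:(1,0)->E->(1,1) | ant1:(1,1)->W->(1,0)
  grid max=6 at (1,1)
Step 4: ant0:(1,1)->W->(1,0) | ant1:(1,0)->E->(1,1)
  grid max=7 at (1,1)
Step 5: ant0:(1,0)->E->(1,1) | ant1:(1,1)->W->(1,0)
  grid max=8 at (1,1)
Step 6: ant0:(1,1)->W->(1,0) | ant1:(1,0)->E->(1,1)
  grid max=9 at (1,1)

(1,0) (1,1)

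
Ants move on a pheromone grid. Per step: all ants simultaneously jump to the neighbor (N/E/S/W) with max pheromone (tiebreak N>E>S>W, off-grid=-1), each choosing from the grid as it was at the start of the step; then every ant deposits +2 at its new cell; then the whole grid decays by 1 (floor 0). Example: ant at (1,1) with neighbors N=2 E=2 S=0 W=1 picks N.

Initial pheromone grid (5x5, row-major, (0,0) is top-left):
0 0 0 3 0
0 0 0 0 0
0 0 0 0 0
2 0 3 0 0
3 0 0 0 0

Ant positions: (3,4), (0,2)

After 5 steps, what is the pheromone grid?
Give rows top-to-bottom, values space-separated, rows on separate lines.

After step 1: ants at (2,4),(0,3)
  0 0 0 4 0
  0 0 0 0 0
  0 0 0 0 1
  1 0 2 0 0
  2 0 0 0 0
After step 2: ants at (1,4),(0,4)
  0 0 0 3 1
  0 0 0 0 1
  0 0 0 0 0
  0 0 1 0 0
  1 0 0 0 0
After step 3: ants at (0,4),(0,3)
  0 0 0 4 2
  0 0 0 0 0
  0 0 0 0 0
  0 0 0 0 0
  0 0 0 0 0
After step 4: ants at (0,3),(0,4)
  0 0 0 5 3
  0 0 0 0 0
  0 0 0 0 0
  0 0 0 0 0
  0 0 0 0 0
After step 5: ants at (0,4),(0,3)
  0 0 0 6 4
  0 0 0 0 0
  0 0 0 0 0
  0 0 0 0 0
  0 0 0 0 0

0 0 0 6 4
0 0 0 0 0
0 0 0 0 0
0 0 0 0 0
0 0 0 0 0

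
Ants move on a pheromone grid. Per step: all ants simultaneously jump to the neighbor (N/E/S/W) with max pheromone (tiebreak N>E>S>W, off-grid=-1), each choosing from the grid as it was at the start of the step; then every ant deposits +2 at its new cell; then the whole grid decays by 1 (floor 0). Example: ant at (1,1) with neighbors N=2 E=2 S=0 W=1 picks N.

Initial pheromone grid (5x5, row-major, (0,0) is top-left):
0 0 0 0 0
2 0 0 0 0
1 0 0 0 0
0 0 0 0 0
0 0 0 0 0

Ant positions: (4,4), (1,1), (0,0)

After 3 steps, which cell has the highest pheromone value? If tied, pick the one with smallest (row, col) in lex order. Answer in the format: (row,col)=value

Step 1: ant0:(4,4)->N->(3,4) | ant1:(1,1)->W->(1,0) | ant2:(0,0)->S->(1,0)
  grid max=5 at (1,0)
Step 2: ant0:(3,4)->N->(2,4) | ant1:(1,0)->N->(0,0) | ant2:(1,0)->N->(0,0)
  grid max=4 at (1,0)
Step 3: ant0:(2,4)->N->(1,4) | ant1:(0,0)->S->(1,0) | ant2:(0,0)->S->(1,0)
  grid max=7 at (1,0)
Final grid:
  2 0 0 0 0
  7 0 0 0 1
  0 0 0 0 0
  0 0 0 0 0
  0 0 0 0 0
Max pheromone 7 at (1,0)

Answer: (1,0)=7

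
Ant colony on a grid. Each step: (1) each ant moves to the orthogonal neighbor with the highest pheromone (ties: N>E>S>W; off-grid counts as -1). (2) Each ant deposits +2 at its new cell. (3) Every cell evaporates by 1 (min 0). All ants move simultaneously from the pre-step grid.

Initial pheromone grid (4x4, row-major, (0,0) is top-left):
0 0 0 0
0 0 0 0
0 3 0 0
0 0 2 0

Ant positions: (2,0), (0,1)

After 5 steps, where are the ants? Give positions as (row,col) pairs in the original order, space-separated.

Step 1: ant0:(2,0)->E->(2,1) | ant1:(0,1)->E->(0,2)
  grid max=4 at (2,1)
Step 2: ant0:(2,1)->N->(1,1) | ant1:(0,2)->E->(0,3)
  grid max=3 at (2,1)
Step 3: ant0:(1,1)->S->(2,1) | ant1:(0,3)->S->(1,3)
  grid max=4 at (2,1)
Step 4: ant0:(2,1)->N->(1,1) | ant1:(1,3)->N->(0,3)
  grid max=3 at (2,1)
Step 5: ant0:(1,1)->S->(2,1) | ant1:(0,3)->S->(1,3)
  grid max=4 at (2,1)

(2,1) (1,3)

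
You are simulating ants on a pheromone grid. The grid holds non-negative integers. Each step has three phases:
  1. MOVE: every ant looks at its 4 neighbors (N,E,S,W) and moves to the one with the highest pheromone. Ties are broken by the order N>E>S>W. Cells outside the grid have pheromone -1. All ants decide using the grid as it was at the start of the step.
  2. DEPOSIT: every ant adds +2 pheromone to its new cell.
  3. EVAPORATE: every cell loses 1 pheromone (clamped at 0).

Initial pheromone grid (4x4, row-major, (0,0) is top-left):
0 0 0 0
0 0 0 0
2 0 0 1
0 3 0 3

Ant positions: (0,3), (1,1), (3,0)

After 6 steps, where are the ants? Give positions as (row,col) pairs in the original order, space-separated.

Step 1: ant0:(0,3)->S->(1,3) | ant1:(1,1)->N->(0,1) | ant2:(3,0)->E->(3,1)
  grid max=4 at (3,1)
Step 2: ant0:(1,3)->N->(0,3) | ant1:(0,1)->E->(0,2) | ant2:(3,1)->N->(2,1)
  grid max=3 at (3,1)
Step 3: ant0:(0,3)->W->(0,2) | ant1:(0,2)->E->(0,3) | ant2:(2,1)->S->(3,1)
  grid max=4 at (3,1)
Step 4: ant0:(0,2)->E->(0,3) | ant1:(0,3)->W->(0,2) | ant2:(3,1)->N->(2,1)
  grid max=3 at (0,2)
Step 5: ant0:(0,3)->W->(0,2) | ant1:(0,2)->E->(0,3) | ant2:(2,1)->S->(3,1)
  grid max=4 at (0,2)
Step 6: ant0:(0,2)->E->(0,3) | ant1:(0,3)->W->(0,2) | ant2:(3,1)->N->(2,1)
  grid max=5 at (0,2)

(0,3) (0,2) (2,1)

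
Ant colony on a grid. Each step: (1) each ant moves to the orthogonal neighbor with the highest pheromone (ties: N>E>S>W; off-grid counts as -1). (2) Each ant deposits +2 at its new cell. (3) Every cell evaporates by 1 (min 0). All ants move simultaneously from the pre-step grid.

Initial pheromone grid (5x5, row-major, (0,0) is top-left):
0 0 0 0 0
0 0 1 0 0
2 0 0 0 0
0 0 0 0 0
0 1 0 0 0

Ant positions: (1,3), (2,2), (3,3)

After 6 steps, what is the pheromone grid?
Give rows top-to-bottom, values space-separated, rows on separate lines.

After step 1: ants at (1,2),(1,2),(2,3)
  0 0 0 0 0
  0 0 4 0 0
  1 0 0 1 0
  0 0 0 0 0
  0 0 0 0 0
After step 2: ants at (0,2),(0,2),(1,3)
  0 0 3 0 0
  0 0 3 1 0
  0 0 0 0 0
  0 0 0 0 0
  0 0 0 0 0
After step 3: ants at (1,2),(1,2),(1,2)
  0 0 2 0 0
  0 0 8 0 0
  0 0 0 0 0
  0 0 0 0 0
  0 0 0 0 0
After step 4: ants at (0,2),(0,2),(0,2)
  0 0 7 0 0
  0 0 7 0 0
  0 0 0 0 0
  0 0 0 0 0
  0 0 0 0 0
After step 5: ants at (1,2),(1,2),(1,2)
  0 0 6 0 0
  0 0 12 0 0
  0 0 0 0 0
  0 0 0 0 0
  0 0 0 0 0
After step 6: ants at (0,2),(0,2),(0,2)
  0 0 11 0 0
  0 0 11 0 0
  0 0 0 0 0
  0 0 0 0 0
  0 0 0 0 0

0 0 11 0 0
0 0 11 0 0
0 0 0 0 0
0 0 0 0 0
0 0 0 0 0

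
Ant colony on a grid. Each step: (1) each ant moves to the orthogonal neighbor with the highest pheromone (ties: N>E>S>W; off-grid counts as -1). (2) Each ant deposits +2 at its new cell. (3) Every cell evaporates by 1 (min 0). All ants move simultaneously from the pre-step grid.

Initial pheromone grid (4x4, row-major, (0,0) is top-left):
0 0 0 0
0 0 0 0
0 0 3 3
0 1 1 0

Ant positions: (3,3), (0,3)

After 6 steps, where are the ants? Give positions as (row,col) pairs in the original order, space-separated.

Step 1: ant0:(3,3)->N->(2,3) | ant1:(0,3)->S->(1,3)
  grid max=4 at (2,3)
Step 2: ant0:(2,3)->W->(2,2) | ant1:(1,3)->S->(2,3)
  grid max=5 at (2,3)
Step 3: ant0:(2,2)->E->(2,3) | ant1:(2,3)->W->(2,2)
  grid max=6 at (2,3)
Step 4: ant0:(2,3)->W->(2,2) | ant1:(2,2)->E->(2,3)
  grid max=7 at (2,3)
Step 5: ant0:(2,2)->E->(2,3) | ant1:(2,3)->W->(2,2)
  grid max=8 at (2,3)
Step 6: ant0:(2,3)->W->(2,2) | ant1:(2,2)->E->(2,3)
  grid max=9 at (2,3)

(2,2) (2,3)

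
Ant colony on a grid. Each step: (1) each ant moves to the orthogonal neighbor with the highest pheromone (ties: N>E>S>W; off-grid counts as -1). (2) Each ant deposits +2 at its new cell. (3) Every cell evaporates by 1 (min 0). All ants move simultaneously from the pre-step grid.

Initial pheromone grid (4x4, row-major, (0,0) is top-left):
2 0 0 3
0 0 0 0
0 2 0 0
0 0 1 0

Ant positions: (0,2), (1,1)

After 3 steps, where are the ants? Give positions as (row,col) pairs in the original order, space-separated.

Step 1: ant0:(0,2)->E->(0,3) | ant1:(1,1)->S->(2,1)
  grid max=4 at (0,3)
Step 2: ant0:(0,3)->S->(1,3) | ant1:(2,1)->N->(1,1)
  grid max=3 at (0,3)
Step 3: ant0:(1,3)->N->(0,3) | ant1:(1,1)->S->(2,1)
  grid max=4 at (0,3)

(0,3) (2,1)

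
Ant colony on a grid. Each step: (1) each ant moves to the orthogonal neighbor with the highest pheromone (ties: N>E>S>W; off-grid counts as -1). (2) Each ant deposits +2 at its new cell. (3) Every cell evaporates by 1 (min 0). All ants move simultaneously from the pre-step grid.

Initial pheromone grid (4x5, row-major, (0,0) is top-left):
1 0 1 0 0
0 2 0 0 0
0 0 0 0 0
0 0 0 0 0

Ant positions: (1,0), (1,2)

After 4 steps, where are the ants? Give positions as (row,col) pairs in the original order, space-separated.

Step 1: ant0:(1,0)->E->(1,1) | ant1:(1,2)->W->(1,1)
  grid max=5 at (1,1)
Step 2: ant0:(1,1)->N->(0,1) | ant1:(1,1)->N->(0,1)
  grid max=4 at (1,1)
Step 3: ant0:(0,1)->S->(1,1) | ant1:(0,1)->S->(1,1)
  grid max=7 at (1,1)
Step 4: ant0:(1,1)->N->(0,1) | ant1:(1,1)->N->(0,1)
  grid max=6 at (1,1)

(0,1) (0,1)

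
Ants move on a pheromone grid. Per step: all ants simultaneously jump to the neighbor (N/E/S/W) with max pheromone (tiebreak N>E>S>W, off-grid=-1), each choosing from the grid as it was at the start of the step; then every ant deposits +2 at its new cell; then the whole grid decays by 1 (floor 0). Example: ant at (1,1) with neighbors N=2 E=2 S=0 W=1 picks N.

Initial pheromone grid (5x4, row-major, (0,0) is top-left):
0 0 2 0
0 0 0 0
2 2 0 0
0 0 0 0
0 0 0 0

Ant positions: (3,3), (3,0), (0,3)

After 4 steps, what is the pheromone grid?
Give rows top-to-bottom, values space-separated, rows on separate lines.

After step 1: ants at (2,3),(2,0),(0,2)
  0 0 3 0
  0 0 0 0
  3 1 0 1
  0 0 0 0
  0 0 0 0
After step 2: ants at (1,3),(2,1),(0,3)
  0 0 2 1
  0 0 0 1
  2 2 0 0
  0 0 0 0
  0 0 0 0
After step 3: ants at (0,3),(2,0),(0,2)
  0 0 3 2
  0 0 0 0
  3 1 0 0
  0 0 0 0
  0 0 0 0
After step 4: ants at (0,2),(2,1),(0,3)
  0 0 4 3
  0 0 0 0
  2 2 0 0
  0 0 0 0
  0 0 0 0

0 0 4 3
0 0 0 0
2 2 0 0
0 0 0 0
0 0 0 0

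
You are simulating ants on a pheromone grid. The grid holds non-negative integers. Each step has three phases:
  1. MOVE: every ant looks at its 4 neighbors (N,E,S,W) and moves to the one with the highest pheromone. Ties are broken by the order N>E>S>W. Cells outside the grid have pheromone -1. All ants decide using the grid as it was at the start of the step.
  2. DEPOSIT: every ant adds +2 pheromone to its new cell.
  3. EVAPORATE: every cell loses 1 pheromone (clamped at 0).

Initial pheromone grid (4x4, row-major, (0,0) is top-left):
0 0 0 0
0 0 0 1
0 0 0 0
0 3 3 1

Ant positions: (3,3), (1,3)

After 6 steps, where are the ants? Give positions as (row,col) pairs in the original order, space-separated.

Step 1: ant0:(3,3)->W->(3,2) | ant1:(1,3)->N->(0,3)
  grid max=4 at (3,2)
Step 2: ant0:(3,2)->W->(3,1) | ant1:(0,3)->S->(1,3)
  grid max=3 at (3,1)
Step 3: ant0:(3,1)->E->(3,2) | ant1:(1,3)->N->(0,3)
  grid max=4 at (3,2)
Step 4: ant0:(3,2)->W->(3,1) | ant1:(0,3)->S->(1,3)
  grid max=3 at (3,1)
Step 5: ant0:(3,1)->E->(3,2) | ant1:(1,3)->N->(0,3)
  grid max=4 at (3,2)
Step 6: ant0:(3,2)->W->(3,1) | ant1:(0,3)->S->(1,3)
  grid max=3 at (3,1)

(3,1) (1,3)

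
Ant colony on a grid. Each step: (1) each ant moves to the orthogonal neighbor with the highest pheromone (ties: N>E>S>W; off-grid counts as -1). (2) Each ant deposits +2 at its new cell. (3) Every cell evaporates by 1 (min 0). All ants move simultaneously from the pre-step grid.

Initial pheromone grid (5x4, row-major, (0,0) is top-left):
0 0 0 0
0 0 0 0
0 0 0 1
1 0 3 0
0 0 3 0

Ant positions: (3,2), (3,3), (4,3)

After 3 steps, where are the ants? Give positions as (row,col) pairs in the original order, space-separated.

Step 1: ant0:(3,2)->S->(4,2) | ant1:(3,3)->W->(3,2) | ant2:(4,3)->W->(4,2)
  grid max=6 at (4,2)
Step 2: ant0:(4,2)->N->(3,2) | ant1:(3,2)->S->(4,2) | ant2:(4,2)->N->(3,2)
  grid max=7 at (3,2)
Step 3: ant0:(3,2)->S->(4,2) | ant1:(4,2)->N->(3,2) | ant2:(3,2)->S->(4,2)
  grid max=10 at (4,2)

(4,2) (3,2) (4,2)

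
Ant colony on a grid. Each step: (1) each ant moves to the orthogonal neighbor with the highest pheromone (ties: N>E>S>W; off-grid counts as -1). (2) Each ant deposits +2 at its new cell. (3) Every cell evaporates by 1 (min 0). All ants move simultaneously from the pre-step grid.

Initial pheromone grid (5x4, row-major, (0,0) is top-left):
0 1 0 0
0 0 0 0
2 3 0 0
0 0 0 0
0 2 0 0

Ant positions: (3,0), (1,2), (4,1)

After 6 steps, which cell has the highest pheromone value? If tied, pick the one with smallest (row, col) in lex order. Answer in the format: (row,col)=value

Answer: (2,1)=9

Derivation:
Step 1: ant0:(3,0)->N->(2,0) | ant1:(1,2)->N->(0,2) | ant2:(4,1)->N->(3,1)
  grid max=3 at (2,0)
Step 2: ant0:(2,0)->E->(2,1) | ant1:(0,2)->E->(0,3) | ant2:(3,1)->N->(2,1)
  grid max=5 at (2,1)
Step 3: ant0:(2,1)->W->(2,0) | ant1:(0,3)->S->(1,3) | ant2:(2,1)->W->(2,0)
  grid max=5 at (2,0)
Step 4: ant0:(2,0)->E->(2,1) | ant1:(1,3)->N->(0,3) | ant2:(2,0)->E->(2,1)
  grid max=7 at (2,1)
Step 5: ant0:(2,1)->W->(2,0) | ant1:(0,3)->S->(1,3) | ant2:(2,1)->W->(2,0)
  grid max=7 at (2,0)
Step 6: ant0:(2,0)->E->(2,1) | ant1:(1,3)->N->(0,3) | ant2:(2,0)->E->(2,1)
  grid max=9 at (2,1)
Final grid:
  0 0 0 1
  0 0 0 0
  6 9 0 0
  0 0 0 0
  0 0 0 0
Max pheromone 9 at (2,1)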